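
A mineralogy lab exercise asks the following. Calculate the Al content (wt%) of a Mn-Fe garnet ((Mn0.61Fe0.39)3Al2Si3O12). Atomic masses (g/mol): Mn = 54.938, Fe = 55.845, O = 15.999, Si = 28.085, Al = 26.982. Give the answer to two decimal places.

10.88 wt%

Molar mass of (Mn0.61Fe0.39)3Al2Si3O12: 1.83*54.938 + 1.17*55.845 + 2*26.982 + 3*28.085 + 12*15.999 = 496.082 g/mol.
Mass of Al per formula unit: 2 × 26.982 = 53.964 g.
Weight fraction Al = 53.964 / 496.082 = 0.1088.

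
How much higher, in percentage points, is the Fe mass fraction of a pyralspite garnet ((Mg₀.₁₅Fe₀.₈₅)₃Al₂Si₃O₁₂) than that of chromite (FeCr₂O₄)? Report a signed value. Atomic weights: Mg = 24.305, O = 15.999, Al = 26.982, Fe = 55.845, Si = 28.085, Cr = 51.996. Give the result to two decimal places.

4.50 percentage points

First mineral: 142.405 g Fe in 483.549 g formula = 29.45 wt% Fe.
Second mineral: 55.845 g Fe in 223.833 g formula = 24.95 wt% Fe.
29.45% − 24.95% gives a difference of 4.50 percentage points.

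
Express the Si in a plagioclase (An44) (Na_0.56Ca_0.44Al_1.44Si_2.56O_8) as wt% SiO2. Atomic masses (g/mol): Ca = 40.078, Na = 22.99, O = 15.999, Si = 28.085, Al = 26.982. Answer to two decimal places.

M(Na_0.56Ca_0.44Al_1.44Si_2.56O_8) = 269.252 g/mol; M(SiO2) = 60.083 g/mol.
Moles SiO2 per formula unit = 2.56 Si ÷ 1 = 2.5600.
SiO2 fraction = (2.5600 × 60.083) / 269.252 = 153.812/269.252 = 0.5713.

57.13 wt%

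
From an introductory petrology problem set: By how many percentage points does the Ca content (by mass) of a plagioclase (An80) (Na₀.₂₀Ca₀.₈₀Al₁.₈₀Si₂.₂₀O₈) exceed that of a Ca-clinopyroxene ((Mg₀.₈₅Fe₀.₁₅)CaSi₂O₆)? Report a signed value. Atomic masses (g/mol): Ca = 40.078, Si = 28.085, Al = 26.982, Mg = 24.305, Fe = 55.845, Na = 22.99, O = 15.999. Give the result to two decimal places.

Ca in Na₀.₂₀Ca₀.₈₀Al₁.₈₀Si₂.₂₀O₈: molar mass 275.007 g/mol; 0.80×40.078 = 32.062 g → 11.66 wt%.
Ca in (Mg₀.₈₅Fe₀.₁₅)CaSi₂O₆: molar mass 221.278 g/mol; 1×40.078 = 40.078 g → 18.11 wt%.
Difference = 11.66 − 18.11 = -6.45 percentage points.

-6.45 percentage points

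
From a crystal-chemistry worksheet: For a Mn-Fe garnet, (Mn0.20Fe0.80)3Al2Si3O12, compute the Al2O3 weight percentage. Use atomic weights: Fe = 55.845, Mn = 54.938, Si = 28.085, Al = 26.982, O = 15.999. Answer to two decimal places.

20.51 wt%

M((Mn0.20Fe0.80)3Al2Si3O12) = 497.198 g/mol; M(Al2O3) = 101.961 g/mol.
Moles Al2O3 per formula unit = 2 Al ÷ 2 = 1.0000.
Al2O3 fraction = (1.0000 × 101.961) / 497.198 = 101.961/497.198 = 0.2051.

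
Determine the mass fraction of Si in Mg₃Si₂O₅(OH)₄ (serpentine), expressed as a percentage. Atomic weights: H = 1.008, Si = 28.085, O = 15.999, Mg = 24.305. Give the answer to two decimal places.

20.27 wt%

Formula mass = 3*24.305 + 2*28.085 + 9*15.999 + 4*1.008 = 277.108 g/mol, of which 56.170 g is Si.
So Si makes up 56.170/277.108 = 0.2027 of the mass, i.e. 20.27%.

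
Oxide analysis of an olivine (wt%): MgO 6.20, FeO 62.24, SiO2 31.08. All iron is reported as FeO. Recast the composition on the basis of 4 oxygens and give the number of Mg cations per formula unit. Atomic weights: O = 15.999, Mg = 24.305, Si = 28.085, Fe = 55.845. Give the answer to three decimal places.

0.299 Mg apfu

6.20 wt% MgO ÷ 40.304 g/mol = 0.15383 mol, giving 0.15383 Mg and 0.15383 O.
62.24 wt% FeO ÷ 71.844 g/mol = 0.86632 mol, giving 0.86632 Fe and 0.86632 O.
31.08 wt% SiO2 ÷ 60.083 g/mol = 0.51728 mol, giving 0.51728 Si and 1.03456 O.
Oxygen sums to 2.05471; scaling by 4/2.05471 = 1.94675 puts the formula on 4 O.
Mg: 0.15383 × 1.94675 = 0.299 atoms per formula unit.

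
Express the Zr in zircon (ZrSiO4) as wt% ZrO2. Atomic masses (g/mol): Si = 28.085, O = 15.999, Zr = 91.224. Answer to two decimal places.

67.22 wt%

M(ZrSiO4) = 183.305 g/mol; M(ZrO2) = 123.222 g/mol.
Moles ZrO2 per formula unit = 1 Zr ÷ 1 = 1.0000.
ZrO2 fraction = (1.0000 × 123.222) / 183.305 = 123.222/183.305 = 0.6722.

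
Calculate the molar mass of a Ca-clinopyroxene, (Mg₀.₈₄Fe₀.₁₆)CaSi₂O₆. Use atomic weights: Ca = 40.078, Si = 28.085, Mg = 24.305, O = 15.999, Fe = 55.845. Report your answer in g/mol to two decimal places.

M = 0.84×24.305 + 0.16×55.845 + 1×40.078 + 2×28.085 + 6×15.999

221.59 g/mol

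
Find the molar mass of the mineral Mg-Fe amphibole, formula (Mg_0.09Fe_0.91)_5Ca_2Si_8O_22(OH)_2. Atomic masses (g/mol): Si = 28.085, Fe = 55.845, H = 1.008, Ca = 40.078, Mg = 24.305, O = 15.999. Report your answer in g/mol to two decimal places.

The formula mass is the sum 0.45×24.305 + 4.55×55.845 + 2×40.078 + 8×28.085 + 24×15.999 + 2×1.008.

955.86 g/mol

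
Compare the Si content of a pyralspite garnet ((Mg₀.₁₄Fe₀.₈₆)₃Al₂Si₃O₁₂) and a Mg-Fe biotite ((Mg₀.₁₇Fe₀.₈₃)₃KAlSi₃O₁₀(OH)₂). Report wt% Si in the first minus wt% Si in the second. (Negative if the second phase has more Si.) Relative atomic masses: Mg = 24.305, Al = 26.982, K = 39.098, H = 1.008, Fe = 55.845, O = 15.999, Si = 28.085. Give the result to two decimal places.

0.40 percentage points

Si in (Mg₀.₁₄Fe₀.₈₆)₃Al₂Si₃O₁₂: molar mass 484.495 g/mol; 3×28.085 = 84.255 g → 17.39 wt%.
Si in (Mg₀.₁₇Fe₀.₈₃)₃KAlSi₃O₁₀(OH)₂: molar mass 495.789 g/mol; 3×28.085 = 84.255 g → 16.99 wt%.
Difference = 17.39 − 16.99 = 0.40 percentage points.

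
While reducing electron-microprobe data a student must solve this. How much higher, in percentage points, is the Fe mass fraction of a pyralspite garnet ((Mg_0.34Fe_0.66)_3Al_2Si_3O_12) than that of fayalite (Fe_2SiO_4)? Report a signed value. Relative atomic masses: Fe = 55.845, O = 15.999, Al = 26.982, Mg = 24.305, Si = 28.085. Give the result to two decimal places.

M((Mg_0.34Fe_0.66)_3Al_2Si_3O_12) = 465.571 g/mol, so wt% Fe = 110.573/465.571 × 100 = 23.75%.
M(Fe_2SiO_4) = 203.771 g/mol, so wt% Fe = 111.690/203.771 × 100 = 54.81%.
23.75 − 54.81 = -31.06 pp.

-31.06 percentage points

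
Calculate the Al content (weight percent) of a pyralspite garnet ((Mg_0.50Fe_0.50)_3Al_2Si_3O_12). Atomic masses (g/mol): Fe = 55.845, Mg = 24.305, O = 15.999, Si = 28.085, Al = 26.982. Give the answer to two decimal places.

Molar mass of (Mg_0.50Fe_0.50)_3Al_2Si_3O_12: 1.50*24.305 + 1.50*55.845 + 2*26.982 + 3*28.085 + 12*15.999 = 450.432 g/mol.
Mass of Al per formula unit: 2 × 26.982 = 53.964 g.
Weight fraction Al = 53.964 / 450.432 = 0.1198.

11.98 weight percent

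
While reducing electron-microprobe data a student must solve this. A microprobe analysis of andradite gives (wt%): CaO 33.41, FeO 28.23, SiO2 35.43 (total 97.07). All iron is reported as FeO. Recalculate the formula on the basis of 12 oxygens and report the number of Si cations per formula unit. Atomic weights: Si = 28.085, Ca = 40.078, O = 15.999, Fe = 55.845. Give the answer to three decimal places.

3.264 Si apfu

33.41 wt% CaO ÷ 56.077 g/mol = 0.59579 mol, giving 0.59579 Ca and 0.59579 O.
28.23 wt% FeO ÷ 71.844 g/mol = 0.39293 mol, giving 0.39293 Fe and 0.39293 O.
35.43 wt% SiO2 ÷ 60.083 g/mol = 0.58968 mol, giving 0.58968 Si and 1.17936 O.
Oxygen sums to 2.16808; scaling by 12/2.16808 = 5.53485 puts the formula on 12 O.
Si: 0.58968 × 5.53485 = 3.264 atoms per formula unit.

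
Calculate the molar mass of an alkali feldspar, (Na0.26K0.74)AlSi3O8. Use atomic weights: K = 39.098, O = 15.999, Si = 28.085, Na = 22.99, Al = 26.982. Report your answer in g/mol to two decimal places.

The formula mass is the sum 0.26(22.99) + 0.74(39.098) + 1(26.982) + 3(28.085) + 8(15.999).

274.14 g/mol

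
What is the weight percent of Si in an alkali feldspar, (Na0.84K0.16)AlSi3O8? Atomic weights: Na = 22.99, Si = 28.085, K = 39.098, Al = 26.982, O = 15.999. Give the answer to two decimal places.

Molar mass of (Na0.84K0.16)AlSi3O8: 0.84·22.99 + 0.16·39.098 + 1·26.982 + 3·28.085 + 8·15.999 = 264.796 g/mol.
Mass of Si per formula unit: 3 × 28.085 = 84.255 g.
Weight fraction Si = 84.255 / 264.796 = 0.3182.

31.82 wt%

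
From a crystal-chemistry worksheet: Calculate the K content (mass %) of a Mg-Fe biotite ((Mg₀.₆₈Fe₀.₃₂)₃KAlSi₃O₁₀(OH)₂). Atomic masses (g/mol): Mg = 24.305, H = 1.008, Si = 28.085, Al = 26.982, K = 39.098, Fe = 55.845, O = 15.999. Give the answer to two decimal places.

8.74 mass %

Molar mass of (Mg₀.₆₈Fe₀.₃₂)₃KAlSi₃O₁₀(OH)₂: 2.04*24.305 + 0.96*55.845 + 1*39.098 + 1*26.982 + 3*28.085 + 12*15.999 + 2*1.008 = 447.532 g/mol.
Mass of K per formula unit: 1 × 39.098 = 39.098 g.
Weight fraction K = 39.098 / 447.532 = 0.0874.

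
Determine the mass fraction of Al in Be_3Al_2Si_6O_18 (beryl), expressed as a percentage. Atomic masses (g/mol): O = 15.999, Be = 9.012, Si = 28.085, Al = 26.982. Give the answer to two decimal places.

10.04 mass %

M(Be_3Al_2Si_6O_18) = 537.492 g/mol.
Al contributes 2 × 26.982 = 53.964 g per mole.
53.964/537.492 = 0.1004 → 10.04%.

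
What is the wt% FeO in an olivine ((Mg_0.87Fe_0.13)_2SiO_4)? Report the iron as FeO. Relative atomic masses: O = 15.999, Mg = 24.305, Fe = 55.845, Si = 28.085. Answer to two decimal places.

M((Mg_0.87Fe_0.13)_2SiO_4) = 148.891 g/mol; M(FeO) = 71.844 g/mol.
Moles FeO per formula unit = 0.26 Fe ÷ 1 = 0.2600.
FeO fraction = (0.2600 × 71.844) / 148.891 = 18.679/148.891 = 0.1255.

12.55 wt%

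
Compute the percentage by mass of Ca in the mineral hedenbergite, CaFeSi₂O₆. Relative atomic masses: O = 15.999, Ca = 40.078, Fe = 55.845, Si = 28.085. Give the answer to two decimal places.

16.15 weight percent

Molar mass of CaFeSi₂O₆: 1×40.078 + 1×55.845 + 2×28.085 + 6×15.999 = 248.087 g/mol.
Mass of Ca per formula unit: 1 × 40.078 = 40.078 g.
Weight fraction Ca = 40.078 / 248.087 = 0.1615.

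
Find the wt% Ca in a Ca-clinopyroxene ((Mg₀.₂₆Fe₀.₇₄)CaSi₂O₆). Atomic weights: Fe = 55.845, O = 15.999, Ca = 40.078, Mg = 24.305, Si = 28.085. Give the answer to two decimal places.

M((Mg₀.₂₆Fe₀.₇₄)CaSi₂O₆) = 239.887 g/mol.
Ca contributes 1 × 40.078 = 40.078 g per mole.
40.078/239.887 = 0.1671 → 16.71%.

16.71 weight percent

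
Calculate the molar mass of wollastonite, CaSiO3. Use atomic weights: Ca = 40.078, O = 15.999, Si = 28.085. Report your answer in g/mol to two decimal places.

116.16 g/mol

Ca: 1 × 40.078 = 40.0780
Si: 1 × 28.085 = 28.0850
O: 3 × 15.999 = 47.9970
Summing the contributions gives the formula mass.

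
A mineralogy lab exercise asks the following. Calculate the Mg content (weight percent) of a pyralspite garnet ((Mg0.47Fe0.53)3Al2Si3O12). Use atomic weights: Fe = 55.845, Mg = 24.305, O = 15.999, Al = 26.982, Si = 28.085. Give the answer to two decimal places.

7.56 weight percent

Molar mass of (Mg0.47Fe0.53)3Al2Si3O12: 1.41*24.305 + 1.59*55.845 + 2*26.982 + 3*28.085 + 12*15.999 = 453.271 g/mol.
Mass of Mg per formula unit: 1.41 × 24.305 = 34.270 g.
Weight fraction Mg = 34.270 / 453.271 = 0.0756.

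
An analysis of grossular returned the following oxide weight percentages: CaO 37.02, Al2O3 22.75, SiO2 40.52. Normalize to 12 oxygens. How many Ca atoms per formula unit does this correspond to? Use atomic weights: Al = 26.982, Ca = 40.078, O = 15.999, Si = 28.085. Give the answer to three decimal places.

37.02 wt% CaO ÷ 56.077 g/mol = 0.66016 mol, giving 0.66016 Ca and 0.66016 O.
22.75 wt% Al2O3 ÷ 101.961 g/mol = 0.22312 mol, giving 0.44624 Al and 0.66936 O.
40.52 wt% SiO2 ÷ 60.083 g/mol = 0.67440 mol, giving 0.67440 Si and 1.34880 O.
Oxygen sums to 2.67832; scaling by 12/2.67832 = 4.48042 puts the formula on 12 O.
Ca: 0.66016 × 4.48042 = 2.958 atoms per formula unit.

2.958 Ca apfu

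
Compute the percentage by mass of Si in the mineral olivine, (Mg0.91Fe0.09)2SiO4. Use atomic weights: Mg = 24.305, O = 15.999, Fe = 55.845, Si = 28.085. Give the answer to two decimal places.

Formula mass = 1.82·24.305 + 0.18·55.845 + 1·28.085 + 4·15.999 = 146.368 g/mol, of which 28.085 g is Si.
So Si makes up 28.085/146.368 = 0.1919 of the mass, i.e. 19.19%.

19.19 wt%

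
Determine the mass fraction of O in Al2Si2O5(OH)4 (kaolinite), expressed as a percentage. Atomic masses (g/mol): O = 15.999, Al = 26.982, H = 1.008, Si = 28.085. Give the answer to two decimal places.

Formula mass = 2*26.982 + 2*28.085 + 9*15.999 + 4*1.008 = 258.157 g/mol, of which 143.991 g is O.
So O makes up 143.991/258.157 = 0.5578 of the mass, i.e. 55.78%.

55.78 weight percent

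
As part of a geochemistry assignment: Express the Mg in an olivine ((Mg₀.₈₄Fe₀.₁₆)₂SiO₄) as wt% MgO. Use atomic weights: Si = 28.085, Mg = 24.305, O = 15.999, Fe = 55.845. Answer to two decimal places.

44.91 wt%

Molar mass of (Mg₀.₈₄Fe₀.₁₆)₂SiO₄ = 1.68×24.305 + 0.32×55.845 + 1×28.085 + 4×15.999 = 150.784 g/mol.
Each formula unit contains 1.68 Mg, equivalent to 1.68/1 = 1.6800 mol MgO.
M(MgO) = 1×24.305 + 1×15.999 = 40.304 g/mol.
Mass of MgO per formula unit = 1.6800 × 40.304 = 67.711 g.
MgO wt% = 67.711 / 150.784 × 100 = 44.91%.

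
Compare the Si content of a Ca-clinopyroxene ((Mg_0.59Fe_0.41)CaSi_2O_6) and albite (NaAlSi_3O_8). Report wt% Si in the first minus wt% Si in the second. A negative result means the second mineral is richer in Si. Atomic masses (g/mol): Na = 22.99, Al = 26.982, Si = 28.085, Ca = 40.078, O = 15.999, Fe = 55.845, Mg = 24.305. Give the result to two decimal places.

First mineral: 56.170 g Si in 229.478 g formula = 24.48 wt% Si.
Second mineral: 84.255 g Si in 262.219 g formula = 32.13 wt% Si.
24.48% − 32.13% gives a difference of -7.65 percentage points.

-7.65 percentage points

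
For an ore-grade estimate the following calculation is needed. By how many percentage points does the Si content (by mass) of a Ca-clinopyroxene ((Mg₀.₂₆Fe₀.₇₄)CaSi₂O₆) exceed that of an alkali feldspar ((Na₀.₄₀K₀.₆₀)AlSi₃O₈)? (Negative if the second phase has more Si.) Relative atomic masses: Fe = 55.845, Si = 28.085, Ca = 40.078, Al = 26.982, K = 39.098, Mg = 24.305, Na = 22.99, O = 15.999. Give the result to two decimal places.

-7.57 percentage points

First mineral: 56.170 g Si in 239.887 g formula = 23.42 wt% Si.
Second mineral: 84.255 g Si in 271.884 g formula = 30.99 wt% Si.
23.42% − 30.99% gives a difference of -7.57 percentage points.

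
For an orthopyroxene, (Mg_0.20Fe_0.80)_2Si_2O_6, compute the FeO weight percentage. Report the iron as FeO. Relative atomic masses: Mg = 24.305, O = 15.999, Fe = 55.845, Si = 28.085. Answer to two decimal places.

Formula mass = 251.238 g/mol.
1.60 Fe → 1.6000 mol FeO per formula unit; M(FeO) = 71.844, so FeO mass = 114.950 g.
114.950/251.238 × 100 = 45.75 wt%.

45.75 wt%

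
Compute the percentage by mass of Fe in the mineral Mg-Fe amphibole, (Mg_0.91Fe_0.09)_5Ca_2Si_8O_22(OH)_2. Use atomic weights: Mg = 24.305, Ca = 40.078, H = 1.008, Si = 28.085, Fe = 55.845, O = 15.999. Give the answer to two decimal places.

3.04 wt%

Molar mass of (Mg_0.91Fe_0.09)_5Ca_2Si_8O_22(OH)_2: 4.55×24.305 + 0.45×55.845 + 2×40.078 + 8×28.085 + 24×15.999 + 2×1.008 = 826.546 g/mol.
Mass of Fe per formula unit: 0.45 × 55.845 = 25.130 g.
Weight fraction Fe = 25.130 / 826.546 = 0.0304.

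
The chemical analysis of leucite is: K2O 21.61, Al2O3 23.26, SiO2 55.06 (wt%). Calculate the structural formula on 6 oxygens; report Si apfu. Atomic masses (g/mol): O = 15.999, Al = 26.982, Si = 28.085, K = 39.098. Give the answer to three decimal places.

K2O: 21.61/94.195 = 0.22942 mol → 0.45884 mol K, 0.22942 mol O.
Al2O3: 23.26/101.961 = 0.22813 mol → 0.45626 mol Al, 0.68439 mol O.
SiO2: 55.06/60.083 = 0.91640 mol → 0.91640 mol Si, 1.83280 mol O.
Total oxygen = 2.74661 mol. Normalization factor = 6/2.74661 = 2.18451.
Si per 6 O = 0.91640 × 2.18451 = 2.002.

2.002 Si apfu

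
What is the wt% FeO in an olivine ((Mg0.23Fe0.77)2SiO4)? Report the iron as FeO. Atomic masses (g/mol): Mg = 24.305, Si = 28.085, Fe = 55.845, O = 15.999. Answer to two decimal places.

Formula mass = 189.263 g/mol.
1.54 Fe → 1.5400 mol FeO per formula unit; M(FeO) = 71.844, so FeO mass = 110.640 g.
110.640/189.263 × 100 = 58.46 wt%.

58.46 wt%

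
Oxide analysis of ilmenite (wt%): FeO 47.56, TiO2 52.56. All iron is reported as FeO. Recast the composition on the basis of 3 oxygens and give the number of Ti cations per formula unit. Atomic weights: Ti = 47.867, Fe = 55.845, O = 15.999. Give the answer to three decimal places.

0.998 Ti apfu

FeO: 47.56/71.844 = 0.66199 mol → 0.66199 mol Fe, 0.66199 mol O.
TiO2: 52.56/79.865 = 0.65811 mol → 0.65811 mol Ti, 1.31622 mol O.
Total oxygen = 1.97821 mol. Normalization factor = 3/1.97821 = 1.51652.
Ti per 3 O = 0.65811 × 1.51652 = 0.998.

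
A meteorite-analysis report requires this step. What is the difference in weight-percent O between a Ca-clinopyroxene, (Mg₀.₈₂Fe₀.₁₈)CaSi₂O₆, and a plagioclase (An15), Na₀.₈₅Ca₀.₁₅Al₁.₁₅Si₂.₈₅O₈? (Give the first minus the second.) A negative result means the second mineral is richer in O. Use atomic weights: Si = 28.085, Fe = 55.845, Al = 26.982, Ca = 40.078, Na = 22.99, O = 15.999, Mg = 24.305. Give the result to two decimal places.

O in (Mg₀.₈₂Fe₀.₁₈)CaSi₂O₆: molar mass 222.224 g/mol; 6×15.999 = 95.994 g → 43.20 wt%.
O in Na₀.₈₅Ca₀.₁₅Al₁.₁₅Si₂.₈₅O₈: molar mass 264.617 g/mol; 8×15.999 = 127.992 g → 48.37 wt%.
Difference = 43.20 − 48.37 = -5.17 percentage points.

-5.17 percentage points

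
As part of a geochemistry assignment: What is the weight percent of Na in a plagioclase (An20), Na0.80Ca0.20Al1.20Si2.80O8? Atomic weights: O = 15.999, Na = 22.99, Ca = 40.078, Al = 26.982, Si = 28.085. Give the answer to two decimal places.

Formula mass = 0.80·22.99 + 0.20·40.078 + 1.20·26.982 + 2.80·28.085 + 8·15.999 = 265.416 g/mol, of which 18.392 g is Na.
So Na makes up 18.392/265.416 = 0.0693 of the mass, i.e. 6.93%.

6.93 weight percent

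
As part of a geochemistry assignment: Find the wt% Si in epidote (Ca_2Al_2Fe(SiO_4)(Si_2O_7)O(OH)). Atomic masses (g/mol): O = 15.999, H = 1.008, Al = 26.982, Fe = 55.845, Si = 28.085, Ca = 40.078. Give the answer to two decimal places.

Formula mass = 2*40.078 + 2*26.982 + 1*55.845 + 3*28.085 + 13*15.999 + 1*1.008 = 483.215 g/mol, of which 84.255 g is Si.
So Si makes up 84.255/483.215 = 0.1744 of the mass, i.e. 17.44%.

17.44 wt%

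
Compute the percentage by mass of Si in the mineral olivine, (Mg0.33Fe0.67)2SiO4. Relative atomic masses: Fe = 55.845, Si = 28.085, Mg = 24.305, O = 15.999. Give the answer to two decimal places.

15.35 wt%

M((Mg0.33Fe0.67)2SiO4) = 182.955 g/mol.
Si contributes 1 × 28.085 = 28.085 g per mole.
28.085/182.955 = 0.1535 → 15.35%.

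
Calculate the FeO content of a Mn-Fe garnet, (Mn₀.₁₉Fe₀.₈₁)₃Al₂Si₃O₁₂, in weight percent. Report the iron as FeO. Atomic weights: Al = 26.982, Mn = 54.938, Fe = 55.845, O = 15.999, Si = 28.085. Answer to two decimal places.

Formula mass = 497.225 g/mol.
2.43 Fe → 2.4300 mol FeO per formula unit; M(FeO) = 71.844, so FeO mass = 174.581 g.
174.581/497.225 × 100 = 35.11 wt%.

35.11 wt%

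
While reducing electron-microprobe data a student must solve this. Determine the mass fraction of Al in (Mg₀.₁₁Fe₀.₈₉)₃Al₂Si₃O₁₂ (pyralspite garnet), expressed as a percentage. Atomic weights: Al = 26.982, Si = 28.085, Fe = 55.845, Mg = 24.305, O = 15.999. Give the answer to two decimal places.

Molar mass of (Mg₀.₁₁Fe₀.₈₉)₃Al₂Si₃O₁₂: 0.33·24.305 + 2.67·55.845 + 2·26.982 + 3·28.085 + 12·15.999 = 487.334 g/mol.
Mass of Al per formula unit: 2 × 26.982 = 53.964 g.
Weight fraction Al = 53.964 / 487.334 = 0.1107.

11.07 wt%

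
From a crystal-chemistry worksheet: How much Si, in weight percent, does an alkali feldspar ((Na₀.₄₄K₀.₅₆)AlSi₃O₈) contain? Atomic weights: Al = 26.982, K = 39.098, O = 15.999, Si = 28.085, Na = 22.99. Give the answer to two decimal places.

M((Na₀.₄₄K₀.₅₆)AlSi₃O₈) = 271.239 g/mol.
Si contributes 3 × 28.085 = 84.255 g per mole.
84.255/271.239 = 0.3106 → 31.06%.

31.06 weight percent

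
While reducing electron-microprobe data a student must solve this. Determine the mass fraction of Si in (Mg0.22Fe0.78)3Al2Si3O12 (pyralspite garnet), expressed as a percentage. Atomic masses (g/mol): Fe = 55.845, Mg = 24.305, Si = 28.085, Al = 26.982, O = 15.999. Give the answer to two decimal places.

17.67 mass %

M((Mg0.22Fe0.78)3Al2Si3O12) = 476.926 g/mol.
Si contributes 3 × 28.085 = 84.255 g per mole.
84.255/476.926 = 0.1767 → 17.67%.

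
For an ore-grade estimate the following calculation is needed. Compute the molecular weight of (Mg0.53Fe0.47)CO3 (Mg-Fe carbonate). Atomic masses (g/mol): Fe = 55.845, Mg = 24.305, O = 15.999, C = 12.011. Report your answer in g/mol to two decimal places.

99.14 g/mol

The formula mass is the sum 0.53*24.305 + 0.47*55.845 + 1*12.011 + 3*15.999.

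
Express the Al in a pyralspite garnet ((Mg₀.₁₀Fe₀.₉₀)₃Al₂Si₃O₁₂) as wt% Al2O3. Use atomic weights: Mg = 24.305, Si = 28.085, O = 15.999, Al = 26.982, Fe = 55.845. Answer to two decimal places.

M((Mg₀.₁₀Fe₀.₉₀)₃Al₂Si₃O₁₂) = 488.280 g/mol; M(Al2O3) = 101.961 g/mol.
Moles Al2O3 per formula unit = 2 Al ÷ 2 = 1.0000.
Al2O3 fraction = (1.0000 × 101.961) / 488.280 = 101.961/488.280 = 0.2088.

20.88 wt%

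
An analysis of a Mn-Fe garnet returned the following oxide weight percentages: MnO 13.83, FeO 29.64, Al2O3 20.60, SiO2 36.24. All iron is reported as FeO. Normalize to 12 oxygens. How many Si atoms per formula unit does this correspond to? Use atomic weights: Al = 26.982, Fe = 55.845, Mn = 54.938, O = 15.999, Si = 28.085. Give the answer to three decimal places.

2.991 Si apfu

MnO: 13.83/70.937 = 0.19496 mol → 0.19496 mol Mn, 0.19496 mol O.
FeO: 29.64/71.844 = 0.41256 mol → 0.41256 mol Fe, 0.41256 mol O.
Al2O3: 20.60/101.961 = 0.20204 mol → 0.40408 mol Al, 0.60612 mol O.
SiO2: 36.24/60.083 = 0.60317 mol → 0.60317 mol Si, 1.20634 mol O.
Total oxygen = 2.41998 mol. Normalization factor = 12/2.41998 = 4.95872.
Si per 12 O = 0.60317 × 4.95872 = 2.991.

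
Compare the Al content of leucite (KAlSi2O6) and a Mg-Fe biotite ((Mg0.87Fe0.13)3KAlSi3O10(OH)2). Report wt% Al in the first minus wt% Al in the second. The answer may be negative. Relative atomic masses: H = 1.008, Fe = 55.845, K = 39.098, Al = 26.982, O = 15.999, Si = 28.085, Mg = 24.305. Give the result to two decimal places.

First mineral: 26.982 g Al in 218.244 g formula = 12.36 wt% Al.
Second mineral: 26.982 g Al in 429.555 g formula = 6.28 wt% Al.
12.36% − 6.28% gives a difference of 6.08 percentage points.

6.08 percentage points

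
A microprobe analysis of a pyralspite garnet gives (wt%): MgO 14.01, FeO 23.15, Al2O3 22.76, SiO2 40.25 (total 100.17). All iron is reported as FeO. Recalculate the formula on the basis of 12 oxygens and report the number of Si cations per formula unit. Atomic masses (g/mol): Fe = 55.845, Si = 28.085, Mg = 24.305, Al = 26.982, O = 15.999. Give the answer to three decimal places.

3.000 Si apfu

MgO: 14.01/40.304 = 0.34761 mol → 0.34761 mol Mg, 0.34761 mol O.
FeO: 23.15/71.844 = 0.32223 mol → 0.32223 mol Fe, 0.32223 mol O.
Al2O3: 22.76/101.961 = 0.22322 mol → 0.44644 mol Al, 0.66966 mol O.
SiO2: 40.25/60.083 = 0.66991 mol → 0.66991 mol Si, 1.33982 mol O.
Total oxygen = 2.67932 mol. Normalization factor = 12/2.67932 = 4.47875.
Si per 12 O = 0.66991 × 4.47875 = 3.000.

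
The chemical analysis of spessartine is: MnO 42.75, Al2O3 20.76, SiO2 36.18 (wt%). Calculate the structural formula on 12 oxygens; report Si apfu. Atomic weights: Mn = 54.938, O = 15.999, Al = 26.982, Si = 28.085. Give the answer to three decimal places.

MnO: 42.75/70.937 = 0.60265 mol → 0.60265 mol Mn, 0.60265 mol O.
Al2O3: 20.76/101.961 = 0.20361 mol → 0.40722 mol Al, 0.61083 mol O.
SiO2: 36.18/60.083 = 0.60217 mol → 0.60217 mol Si, 1.20434 mol O.
Total oxygen = 2.41782 mol. Normalization factor = 12/2.41782 = 4.96315.
Si per 12 O = 0.60217 × 4.96315 = 2.989.

2.989 Si apfu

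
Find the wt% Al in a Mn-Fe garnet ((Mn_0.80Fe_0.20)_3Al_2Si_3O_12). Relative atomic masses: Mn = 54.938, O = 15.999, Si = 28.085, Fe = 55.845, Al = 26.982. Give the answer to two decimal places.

10.89 mass %

Formula mass = 2.40×54.938 + 0.60×55.845 + 2×26.982 + 3×28.085 + 12×15.999 = 495.565 g/mol, of which 53.964 g is Al.
So Al makes up 53.964/495.565 = 0.1089 of the mass, i.e. 10.89%.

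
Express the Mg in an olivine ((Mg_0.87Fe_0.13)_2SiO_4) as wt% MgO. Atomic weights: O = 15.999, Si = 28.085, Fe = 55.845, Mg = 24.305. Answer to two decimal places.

47.10 wt%

Formula mass = 148.891 g/mol.
1.74 Mg → 1.7400 mol MgO per formula unit; M(MgO) = 40.304, so MgO mass = 70.129 g.
70.129/148.891 × 100 = 47.10 wt%.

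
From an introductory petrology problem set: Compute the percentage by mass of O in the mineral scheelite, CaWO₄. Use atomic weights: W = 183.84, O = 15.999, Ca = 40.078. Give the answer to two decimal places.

22.23 wt%

Formula mass = 1*40.078 + 1*183.84 + 4*15.999 = 287.914 g/mol, of which 63.996 g is O.
So O makes up 63.996/287.914 = 0.2223 of the mass, i.e. 22.23%.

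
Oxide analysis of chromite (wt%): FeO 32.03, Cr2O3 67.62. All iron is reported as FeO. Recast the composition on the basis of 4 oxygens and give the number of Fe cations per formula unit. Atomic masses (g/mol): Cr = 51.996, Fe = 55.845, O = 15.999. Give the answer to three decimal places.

FeO (M=71.844): mol = 0.44583; Fe = 0.44583, O = 0.44583.
Cr2O3 (M=151.989): mol = 0.44490; Cr = 0.88980, O = 1.33470.
ΣO = 1.78053; factor = 4/ΣO = 2.24652.
Fe apfu = 0.44583 × 2.24652 = 1.002.

1.002 Fe apfu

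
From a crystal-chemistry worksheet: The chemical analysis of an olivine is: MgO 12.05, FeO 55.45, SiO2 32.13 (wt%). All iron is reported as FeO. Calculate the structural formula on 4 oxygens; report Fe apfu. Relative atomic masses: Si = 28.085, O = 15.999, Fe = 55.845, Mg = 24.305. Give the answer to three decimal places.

12.05 wt% MgO ÷ 40.304 g/mol = 0.29898 mol, giving 0.29898 Mg and 0.29898 O.
55.45 wt% FeO ÷ 71.844 g/mol = 0.77181 mol, giving 0.77181 Fe and 0.77181 O.
32.13 wt% SiO2 ÷ 60.083 g/mol = 0.53476 mol, giving 0.53476 Si and 1.06952 O.
Oxygen sums to 2.14031; scaling by 4/2.14031 = 1.86889 puts the formula on 4 O.
Fe: 0.77181 × 1.86889 = 1.442 atoms per formula unit.

1.442 Fe apfu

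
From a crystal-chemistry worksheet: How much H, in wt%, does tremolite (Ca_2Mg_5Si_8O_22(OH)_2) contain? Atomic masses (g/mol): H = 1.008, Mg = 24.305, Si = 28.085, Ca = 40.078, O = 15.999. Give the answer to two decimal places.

0.25 wt%

Formula mass = 2*40.078 + 5*24.305 + 8*28.085 + 24*15.999 + 2*1.008 = 812.353 g/mol, of which 2.016 g is H.
So H makes up 2.016/812.353 = 0.0025 of the mass, i.e. 0.25%.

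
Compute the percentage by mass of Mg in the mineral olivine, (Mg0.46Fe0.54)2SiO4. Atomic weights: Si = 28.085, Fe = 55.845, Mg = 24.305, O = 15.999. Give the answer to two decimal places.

M((Mg0.46Fe0.54)2SiO4) = 174.754 g/mol.
Mg contributes 0.92 × 24.305 = 22.361 g per mole.
22.361/174.754 = 0.1280 → 12.80%.

12.80 wt%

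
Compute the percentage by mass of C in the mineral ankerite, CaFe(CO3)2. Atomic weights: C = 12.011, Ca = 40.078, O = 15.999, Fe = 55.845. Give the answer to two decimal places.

11.12 wt%

Formula mass = 1×40.078 + 1×55.845 + 2×12.011 + 6×15.999 = 215.939 g/mol, of which 24.022 g is C.
So C makes up 24.022/215.939 = 0.1112 of the mass, i.e. 11.12%.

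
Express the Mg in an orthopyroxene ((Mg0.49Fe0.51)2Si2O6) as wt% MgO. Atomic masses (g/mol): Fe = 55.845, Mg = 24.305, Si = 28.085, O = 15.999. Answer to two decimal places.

16.96 wt%

Molar mass of (Mg0.49Fe0.51)2Si2O6 = 0.98×24.305 + 1.02×55.845 + 2×28.085 + 6×15.999 = 232.945 g/mol.
Each formula unit contains 0.98 Mg, equivalent to 0.98/1 = 0.9800 mol MgO.
M(MgO) = 1×24.305 + 1×15.999 = 40.304 g/mol.
Mass of MgO per formula unit = 0.9800 × 40.304 = 39.498 g.
MgO wt% = 39.498 / 232.945 × 100 = 16.96%.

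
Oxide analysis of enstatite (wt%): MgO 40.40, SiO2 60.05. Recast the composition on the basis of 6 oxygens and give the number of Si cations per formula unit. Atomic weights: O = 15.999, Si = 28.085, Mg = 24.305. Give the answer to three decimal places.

1.998 Si apfu

MgO (M=40.304): mol = 1.00238; Mg = 1.00238, O = 1.00238.
SiO2 (M=60.083): mol = 0.99945; Si = 0.99945, O = 1.99890.
ΣO = 3.00128; factor = 6/ΣO = 1.99915.
Si apfu = 0.99945 × 1.99915 = 1.998.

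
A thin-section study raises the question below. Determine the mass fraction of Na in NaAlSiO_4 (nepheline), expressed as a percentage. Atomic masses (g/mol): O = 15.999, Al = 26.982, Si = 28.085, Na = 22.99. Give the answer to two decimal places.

16.18 mass %

Molar mass of NaAlSiO_4: 1×22.99 + 1×26.982 + 1×28.085 + 4×15.999 = 142.053 g/mol.
Mass of Na per formula unit: 1 × 22.99 = 22.990 g.
Weight fraction Na = 22.990 / 142.053 = 0.1618.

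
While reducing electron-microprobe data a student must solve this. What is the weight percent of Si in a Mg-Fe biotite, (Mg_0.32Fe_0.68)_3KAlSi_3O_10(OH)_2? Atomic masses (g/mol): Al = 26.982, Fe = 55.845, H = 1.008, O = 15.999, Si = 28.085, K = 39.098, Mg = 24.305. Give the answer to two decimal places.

M((Mg_0.32Fe_0.68)_3KAlSi_3O_10(OH)_2) = 481.596 g/mol.
Si contributes 3 × 28.085 = 84.255 g per mole.
84.255/481.596 = 0.1749 → 17.49%.

17.49 wt%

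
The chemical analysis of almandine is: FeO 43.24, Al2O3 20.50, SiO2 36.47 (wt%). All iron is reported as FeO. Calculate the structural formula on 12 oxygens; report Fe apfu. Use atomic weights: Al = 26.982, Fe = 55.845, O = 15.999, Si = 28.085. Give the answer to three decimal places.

2.986 Fe apfu

FeO: 43.24/71.844 = 0.60186 mol → 0.60186 mol Fe, 0.60186 mol O.
Al2O3: 20.50/101.961 = 0.20106 mol → 0.40212 mol Al, 0.60318 mol O.
SiO2: 36.47/60.083 = 0.60699 mol → 0.60699 mol Si, 1.21398 mol O.
Total oxygen = 2.41902 mol. Normalization factor = 12/2.41902 = 4.96069.
Fe per 12 O = 0.60186 × 4.96069 = 2.986.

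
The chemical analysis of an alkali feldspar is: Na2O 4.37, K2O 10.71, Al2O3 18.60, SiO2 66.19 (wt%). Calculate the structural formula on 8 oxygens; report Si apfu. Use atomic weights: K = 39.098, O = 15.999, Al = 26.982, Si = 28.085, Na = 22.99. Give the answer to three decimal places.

3.003 Si apfu

Na2O (M=61.979): mol = 0.07051; Na = 0.14102, O = 0.07051.
K2O (M=94.195): mol = 0.11370; K = 0.22740, O = 0.11370.
Al2O3 (M=101.961): mol = 0.18242; Al = 0.36484, O = 0.54726.
SiO2 (M=60.083): mol = 1.10164; Si = 1.10164, O = 2.20328.
ΣO = 2.93475; factor = 8/ΣO = 2.72596.
Si apfu = 1.10164 × 2.72596 = 3.003.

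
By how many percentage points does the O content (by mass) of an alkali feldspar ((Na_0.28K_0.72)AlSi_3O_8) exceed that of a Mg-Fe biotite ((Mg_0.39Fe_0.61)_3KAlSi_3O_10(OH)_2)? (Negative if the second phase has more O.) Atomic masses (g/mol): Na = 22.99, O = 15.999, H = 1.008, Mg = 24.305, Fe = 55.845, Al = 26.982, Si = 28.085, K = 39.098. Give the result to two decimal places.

6.32 percentage points

O in (Na_0.28K_0.72)AlSi_3O_8: molar mass 273.817 g/mol; 8×15.999 = 127.992 g → 46.74 wt%.
O in (Mg_0.39Fe_0.61)_3KAlSi_3O_10(OH)_2: molar mass 474.972 g/mol; 12×15.999 = 191.988 g → 40.42 wt%.
Difference = 46.74 − 40.42 = 6.32 percentage points.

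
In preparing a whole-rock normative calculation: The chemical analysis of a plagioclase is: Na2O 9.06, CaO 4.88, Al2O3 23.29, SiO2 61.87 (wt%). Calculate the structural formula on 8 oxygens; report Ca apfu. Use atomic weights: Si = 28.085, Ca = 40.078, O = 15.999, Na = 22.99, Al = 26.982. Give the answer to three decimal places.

0.234 Ca apfu

Na2O (M=61.979): mol = 0.14618; Na = 0.29236, O = 0.14618.
CaO (M=56.077): mol = 0.08702; Ca = 0.08702, O = 0.08702.
Al2O3 (M=101.961): mol = 0.22842; Al = 0.45684, O = 0.68526.
SiO2 (M=60.083): mol = 1.02974; Si = 1.02974, O = 2.05948.
ΣO = 2.97794; factor = 8/ΣO = 2.68642.
Ca apfu = 0.08702 × 2.68642 = 0.234.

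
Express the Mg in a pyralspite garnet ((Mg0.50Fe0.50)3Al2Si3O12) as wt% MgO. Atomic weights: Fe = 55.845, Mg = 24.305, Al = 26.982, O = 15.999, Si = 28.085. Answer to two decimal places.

Molar mass of (Mg0.50Fe0.50)3Al2Si3O12 = 1.50×24.305 + 1.50×55.845 + 2×26.982 + 3×28.085 + 12×15.999 = 450.432 g/mol.
Each formula unit contains 1.50 Mg, equivalent to 1.50/1 = 1.5000 mol MgO.
M(MgO) = 1×24.305 + 1×15.999 = 40.304 g/mol.
Mass of MgO per formula unit = 1.5000 × 40.304 = 60.456 g.
MgO wt% = 60.456 / 450.432 × 100 = 13.42%.

13.42 wt%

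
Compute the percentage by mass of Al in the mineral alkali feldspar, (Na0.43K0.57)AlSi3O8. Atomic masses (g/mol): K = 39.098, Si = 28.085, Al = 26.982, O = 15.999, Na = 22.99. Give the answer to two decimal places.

M((Na0.43K0.57)AlSi3O8) = 271.401 g/mol.
Al contributes 1 × 26.982 = 26.982 g per mole.
26.982/271.401 = 0.0994 → 9.94%.

9.94 mass %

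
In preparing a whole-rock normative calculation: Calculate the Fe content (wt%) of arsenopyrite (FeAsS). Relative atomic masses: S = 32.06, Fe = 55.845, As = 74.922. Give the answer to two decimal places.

Molar mass of FeAsS: 1*55.845 + 1*74.922 + 1*32.06 = 162.827 g/mol.
Mass of Fe per formula unit: 1 × 55.845 = 55.845 g.
Weight fraction Fe = 55.845 / 162.827 = 0.3430.

34.30 wt%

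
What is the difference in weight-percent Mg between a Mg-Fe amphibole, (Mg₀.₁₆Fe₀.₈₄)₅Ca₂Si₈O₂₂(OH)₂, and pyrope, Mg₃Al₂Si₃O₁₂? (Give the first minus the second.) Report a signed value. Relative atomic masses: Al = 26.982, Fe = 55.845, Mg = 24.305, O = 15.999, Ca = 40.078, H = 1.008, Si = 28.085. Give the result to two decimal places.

-16.03 percentage points

Mg in (Mg₀.₁₆Fe₀.₈₄)₅Ca₂Si₈O₂₂(OH)₂: molar mass 944.821 g/mol; 0.80×24.305 = 19.444 g → 2.06 wt%.
Mg in Mg₃Al₂Si₃O₁₂: molar mass 403.122 g/mol; 3×24.305 = 72.915 g → 18.09 wt%.
Difference = 2.06 − 18.09 = -16.03 percentage points.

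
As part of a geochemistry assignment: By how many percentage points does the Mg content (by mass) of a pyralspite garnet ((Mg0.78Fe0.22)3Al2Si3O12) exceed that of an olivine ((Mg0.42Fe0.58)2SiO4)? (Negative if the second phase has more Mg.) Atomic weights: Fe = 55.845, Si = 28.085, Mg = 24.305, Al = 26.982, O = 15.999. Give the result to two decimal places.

1.90 percentage points

Mg in (Mg0.78Fe0.22)3Al2Si3O12: molar mass 423.938 g/mol; 2.34×24.305 = 56.874 g → 13.42 wt%.
Mg in (Mg0.42Fe0.58)2SiO4: molar mass 177.277 g/mol; 0.84×24.305 = 20.416 g → 11.52 wt%.
Difference = 13.42 − 11.52 = 1.90 percentage points.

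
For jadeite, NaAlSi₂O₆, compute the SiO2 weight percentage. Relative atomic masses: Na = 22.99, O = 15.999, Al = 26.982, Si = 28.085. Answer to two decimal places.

59.45 wt%

Molar mass of NaAlSi₂O₆ = 1*22.99 + 1*26.982 + 2*28.085 + 6*15.999 = 202.136 g/mol.
Each formula unit contains 2 Si, equivalent to 2/1 = 2.0000 mol SiO2.
M(SiO2) = 1×28.085 + 2×15.999 = 60.083 g/mol.
Mass of SiO2 per formula unit = 2.0000 × 60.083 = 120.166 g.
SiO2 wt% = 120.166 / 202.136 × 100 = 59.45%.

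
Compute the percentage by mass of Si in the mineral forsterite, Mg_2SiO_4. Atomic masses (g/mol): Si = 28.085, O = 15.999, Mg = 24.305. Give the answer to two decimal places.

M(Mg_2SiO_4) = 140.691 g/mol.
Si contributes 1 × 28.085 = 28.085 g per mole.
28.085/140.691 = 0.1996 → 19.96%.

19.96 mass %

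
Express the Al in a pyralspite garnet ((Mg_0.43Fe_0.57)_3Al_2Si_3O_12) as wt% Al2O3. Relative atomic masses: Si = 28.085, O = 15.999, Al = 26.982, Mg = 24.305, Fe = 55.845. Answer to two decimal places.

Molar mass of (Mg_0.43Fe_0.57)_3Al_2Si_3O_12 = 1.29×24.305 + 1.71×55.845 + 2×26.982 + 3×28.085 + 12×15.999 = 457.055 g/mol.
Each formula unit contains 2 Al, equivalent to 2/2 = 1.0000 mol Al2O3.
M(Al2O3) = 2×26.982 + 3×15.999 = 101.961 g/mol.
Mass of Al2O3 per formula unit = 1.0000 × 101.961 = 101.961 g.
Al2O3 wt% = 101.961 / 457.055 × 100 = 22.31%.

22.31 wt%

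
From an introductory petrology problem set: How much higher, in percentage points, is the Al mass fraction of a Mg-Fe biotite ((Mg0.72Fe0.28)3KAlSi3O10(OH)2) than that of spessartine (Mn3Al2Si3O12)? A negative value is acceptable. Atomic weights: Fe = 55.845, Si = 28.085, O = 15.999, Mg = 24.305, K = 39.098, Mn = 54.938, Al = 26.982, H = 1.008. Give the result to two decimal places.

-4.82 percentage points

First mineral: 26.982 g Al in 443.748 g formula = 6.08 wt% Al.
Second mineral: 53.964 g Al in 495.021 g formula = 10.90 wt% Al.
6.08% − 10.90% gives a difference of -4.82 percentage points.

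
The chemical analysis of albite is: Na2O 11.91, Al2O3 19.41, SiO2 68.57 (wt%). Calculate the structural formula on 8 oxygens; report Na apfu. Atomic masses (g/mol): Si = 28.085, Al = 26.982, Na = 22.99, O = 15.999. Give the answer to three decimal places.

11.91 wt% Na2O ÷ 61.979 g/mol = 0.19216 mol, giving 0.38432 Na and 0.19216 O.
19.41 wt% Al2O3 ÷ 101.961 g/mol = 0.19037 mol, giving 0.38074 Al and 0.57111 O.
68.57 wt% SiO2 ÷ 60.083 g/mol = 1.14125 mol, giving 1.14125 Si and 2.28250 O.
Oxygen sums to 3.04577; scaling by 8/3.04577 = 2.62659 puts the formula on 8 O.
Na: 0.38432 × 2.62659 = 1.009 atoms per formula unit.

1.009 Na apfu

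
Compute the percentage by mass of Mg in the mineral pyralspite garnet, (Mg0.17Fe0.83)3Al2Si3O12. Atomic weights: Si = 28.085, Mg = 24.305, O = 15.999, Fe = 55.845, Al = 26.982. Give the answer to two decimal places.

Molar mass of (Mg0.17Fe0.83)3Al2Si3O12: 0.51·24.305 + 2.49·55.845 + 2·26.982 + 3·28.085 + 12·15.999 = 481.657 g/mol.
Mass of Mg per formula unit: 0.51 × 24.305 = 12.396 g.
Weight fraction Mg = 12.396 / 481.657 = 0.0257.

2.57 mass %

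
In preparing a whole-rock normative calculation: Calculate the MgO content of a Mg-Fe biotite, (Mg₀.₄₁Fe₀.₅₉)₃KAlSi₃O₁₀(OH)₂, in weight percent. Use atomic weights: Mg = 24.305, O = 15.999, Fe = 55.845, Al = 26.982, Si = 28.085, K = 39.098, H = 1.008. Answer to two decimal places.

10.48 wt%

Molar mass of (Mg₀.₄₁Fe₀.₅₉)₃KAlSi₃O₁₀(OH)₂ = 1.23*24.305 + 1.77*55.845 + 1*39.098 + 1*26.982 + 3*28.085 + 12*15.999 + 2*1.008 = 473.080 g/mol.
Each formula unit contains 1.23 Mg, equivalent to 1.23/1 = 1.2300 mol MgO.
M(MgO) = 1×24.305 + 1×15.999 = 40.304 g/mol.
Mass of MgO per formula unit = 1.2300 × 40.304 = 49.574 g.
MgO wt% = 49.574 / 473.080 × 100 = 10.48%.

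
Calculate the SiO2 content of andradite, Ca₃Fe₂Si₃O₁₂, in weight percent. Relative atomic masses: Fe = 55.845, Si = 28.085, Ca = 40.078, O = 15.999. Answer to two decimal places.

Molar mass of Ca₃Fe₂Si₃O₁₂ = 3*40.078 + 2*55.845 + 3*28.085 + 12*15.999 = 508.167 g/mol.
Each formula unit contains 3 Si, equivalent to 3/1 = 3.0000 mol SiO2.
M(SiO2) = 1×28.085 + 2×15.999 = 60.083 g/mol.
Mass of SiO2 per formula unit = 3.0000 × 60.083 = 180.249 g.
SiO2 wt% = 180.249 / 508.167 × 100 = 35.47%.

35.47 wt%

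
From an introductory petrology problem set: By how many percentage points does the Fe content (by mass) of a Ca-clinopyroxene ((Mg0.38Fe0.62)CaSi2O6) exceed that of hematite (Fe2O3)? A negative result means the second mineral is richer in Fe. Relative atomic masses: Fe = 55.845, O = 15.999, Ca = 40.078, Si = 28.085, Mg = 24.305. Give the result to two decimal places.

-55.28 percentage points

M((Mg0.38Fe0.62)CaSi2O6) = 236.102 g/mol, so wt% Fe = 34.624/236.102 × 100 = 14.66%.
M(Fe2O3) = 159.687 g/mol, so wt% Fe = 111.690/159.687 × 100 = 69.94%.
14.66 − 69.94 = -55.28 pp.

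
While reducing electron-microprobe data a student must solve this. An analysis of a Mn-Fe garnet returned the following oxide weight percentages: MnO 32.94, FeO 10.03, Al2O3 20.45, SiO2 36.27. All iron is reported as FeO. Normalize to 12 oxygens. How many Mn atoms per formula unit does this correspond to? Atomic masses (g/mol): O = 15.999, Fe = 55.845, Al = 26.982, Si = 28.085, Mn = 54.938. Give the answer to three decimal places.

MnO (M=70.937): mol = 0.46436; Mn = 0.46436, O = 0.46436.
FeO (M=71.844): mol = 0.13961; Fe = 0.13961, O = 0.13961.
Al2O3 (M=101.961): mol = 0.20057; Al = 0.40114, O = 0.60171.
SiO2 (M=60.083): mol = 0.60366; Si = 0.60366, O = 1.20732.
ΣO = 2.41300; factor = 12/ΣO = 4.97306.
Mn apfu = 0.46436 × 4.97306 = 2.309.

2.309 Mn apfu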